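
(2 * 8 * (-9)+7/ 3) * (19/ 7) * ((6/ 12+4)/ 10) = -4845/ 28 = -173.04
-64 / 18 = -32 / 9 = -3.56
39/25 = 1.56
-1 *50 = -50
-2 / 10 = -1 / 5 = -0.20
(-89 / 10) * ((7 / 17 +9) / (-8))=10.47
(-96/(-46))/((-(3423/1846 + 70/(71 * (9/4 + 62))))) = -22772256/20400793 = -1.12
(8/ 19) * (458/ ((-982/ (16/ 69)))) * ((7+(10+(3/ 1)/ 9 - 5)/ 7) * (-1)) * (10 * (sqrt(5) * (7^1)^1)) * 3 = 47778560 * sqrt(5)/ 643701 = 165.97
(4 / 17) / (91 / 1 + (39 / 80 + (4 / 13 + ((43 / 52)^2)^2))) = 146232320 / 57340149813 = 0.00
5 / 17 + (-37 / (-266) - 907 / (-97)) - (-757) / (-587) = 2187051061 / 257478158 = 8.49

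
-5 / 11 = -0.45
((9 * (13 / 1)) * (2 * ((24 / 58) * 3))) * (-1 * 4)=-33696 / 29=-1161.93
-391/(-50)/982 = 391/49100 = 0.01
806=806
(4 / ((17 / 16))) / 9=64 / 153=0.42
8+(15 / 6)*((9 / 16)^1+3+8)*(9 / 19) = 13189 / 608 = 21.69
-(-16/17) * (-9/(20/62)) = -2232/85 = -26.26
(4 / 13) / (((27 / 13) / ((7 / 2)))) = 14 / 27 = 0.52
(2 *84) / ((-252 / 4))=-8 / 3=-2.67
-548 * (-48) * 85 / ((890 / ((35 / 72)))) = 326060 / 267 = 1221.20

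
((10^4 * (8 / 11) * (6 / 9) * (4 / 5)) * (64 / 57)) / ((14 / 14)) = 8192000 / 1881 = 4355.13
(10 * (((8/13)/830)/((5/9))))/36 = 2/5395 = 0.00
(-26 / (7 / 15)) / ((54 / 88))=-5720 / 63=-90.79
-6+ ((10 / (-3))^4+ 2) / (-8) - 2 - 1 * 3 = -8645 / 324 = -26.68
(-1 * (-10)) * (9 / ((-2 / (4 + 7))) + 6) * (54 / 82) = -11745 / 41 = -286.46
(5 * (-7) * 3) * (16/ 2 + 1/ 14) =-847.50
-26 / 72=-13 / 36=-0.36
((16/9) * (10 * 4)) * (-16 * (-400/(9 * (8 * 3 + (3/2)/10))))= 81920000/39123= 2093.91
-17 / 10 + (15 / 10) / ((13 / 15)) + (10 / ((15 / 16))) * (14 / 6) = 14578 / 585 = 24.92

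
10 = 10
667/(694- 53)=667/641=1.04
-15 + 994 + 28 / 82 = 40153 / 41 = 979.34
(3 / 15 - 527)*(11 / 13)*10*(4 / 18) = -38632 / 39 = -990.56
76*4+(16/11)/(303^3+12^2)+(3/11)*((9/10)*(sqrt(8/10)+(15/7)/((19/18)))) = 27*sqrt(5)/275+12392511185479/40698130473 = 304.72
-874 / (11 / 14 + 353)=-12236 / 4953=-2.47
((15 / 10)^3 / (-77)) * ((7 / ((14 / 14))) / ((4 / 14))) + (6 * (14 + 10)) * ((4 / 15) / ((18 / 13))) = 70381 / 2640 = 26.66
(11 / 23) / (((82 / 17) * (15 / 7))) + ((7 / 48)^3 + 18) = 9411687773 / 521441280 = 18.05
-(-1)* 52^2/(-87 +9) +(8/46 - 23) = -3967/69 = -57.49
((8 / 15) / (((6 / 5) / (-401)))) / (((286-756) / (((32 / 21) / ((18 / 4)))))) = 51328 / 399735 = 0.13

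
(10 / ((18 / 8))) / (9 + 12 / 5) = 200 / 513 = 0.39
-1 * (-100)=100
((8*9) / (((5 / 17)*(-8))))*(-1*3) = 459 / 5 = 91.80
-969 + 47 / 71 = -68752 / 71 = -968.34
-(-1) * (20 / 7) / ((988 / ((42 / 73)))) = 0.00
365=365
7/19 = 0.37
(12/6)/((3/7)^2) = 98/9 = 10.89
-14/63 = -0.22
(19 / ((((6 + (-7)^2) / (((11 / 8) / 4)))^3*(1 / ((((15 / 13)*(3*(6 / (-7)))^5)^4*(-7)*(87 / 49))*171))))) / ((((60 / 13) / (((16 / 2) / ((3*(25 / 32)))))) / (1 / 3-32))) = 401165854564852313996477626368 / 6135626316954874816895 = 65383032.45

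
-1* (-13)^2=-169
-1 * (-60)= 60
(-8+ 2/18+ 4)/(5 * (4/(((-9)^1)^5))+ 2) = -229635/118078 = -1.94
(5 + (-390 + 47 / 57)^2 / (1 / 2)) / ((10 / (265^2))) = 13822909547035 / 6498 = 2127256009.09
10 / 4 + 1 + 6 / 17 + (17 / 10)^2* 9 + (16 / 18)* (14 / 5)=494983 / 15300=32.35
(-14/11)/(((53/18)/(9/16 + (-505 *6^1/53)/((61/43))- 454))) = 213.42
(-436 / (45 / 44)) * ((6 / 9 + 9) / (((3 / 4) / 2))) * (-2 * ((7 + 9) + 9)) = 44506880 / 81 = 549467.65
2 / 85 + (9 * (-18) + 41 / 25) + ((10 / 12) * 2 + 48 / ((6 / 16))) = -39104 / 1275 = -30.67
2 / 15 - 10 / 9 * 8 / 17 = -298 / 765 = -0.39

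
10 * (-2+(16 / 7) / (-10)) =-156 / 7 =-22.29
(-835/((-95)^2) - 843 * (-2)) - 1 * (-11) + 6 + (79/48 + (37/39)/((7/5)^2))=94100465863/55189680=1705.04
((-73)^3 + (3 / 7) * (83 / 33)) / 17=-29954226 / 1309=-22883.29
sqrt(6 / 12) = sqrt(2) / 2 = 0.71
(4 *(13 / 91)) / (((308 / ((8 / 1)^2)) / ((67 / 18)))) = 2144 / 4851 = 0.44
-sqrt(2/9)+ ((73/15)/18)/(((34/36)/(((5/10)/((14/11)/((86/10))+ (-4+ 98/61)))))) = -sqrt(2)/3 - 2106269/33041880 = -0.54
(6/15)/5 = 2/25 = 0.08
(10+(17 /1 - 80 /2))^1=-13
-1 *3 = -3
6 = 6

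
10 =10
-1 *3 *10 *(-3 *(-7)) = -630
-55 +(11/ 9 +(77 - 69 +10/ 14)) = -2839/ 63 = -45.06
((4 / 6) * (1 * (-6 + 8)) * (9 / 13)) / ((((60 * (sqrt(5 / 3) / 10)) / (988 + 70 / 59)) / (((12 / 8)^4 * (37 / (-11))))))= -2007.31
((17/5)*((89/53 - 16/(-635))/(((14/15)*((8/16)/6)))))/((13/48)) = 842547744/3062605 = 275.11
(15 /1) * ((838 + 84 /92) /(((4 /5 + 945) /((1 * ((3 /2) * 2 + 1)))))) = 5788500 /108767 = 53.22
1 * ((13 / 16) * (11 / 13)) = 11 / 16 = 0.69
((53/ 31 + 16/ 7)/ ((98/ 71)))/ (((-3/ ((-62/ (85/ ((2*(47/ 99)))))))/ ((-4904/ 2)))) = -278199016/ 169785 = -1638.54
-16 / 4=-4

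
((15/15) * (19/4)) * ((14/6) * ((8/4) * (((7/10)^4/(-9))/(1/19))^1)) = -6067327/540000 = -11.24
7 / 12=0.58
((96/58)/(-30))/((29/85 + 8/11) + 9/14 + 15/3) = -20944/2547679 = -0.01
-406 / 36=-203 / 18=-11.28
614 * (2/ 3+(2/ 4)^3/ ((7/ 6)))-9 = 19577/ 42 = 466.12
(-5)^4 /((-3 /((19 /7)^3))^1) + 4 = -4282759 /1029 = -4162.06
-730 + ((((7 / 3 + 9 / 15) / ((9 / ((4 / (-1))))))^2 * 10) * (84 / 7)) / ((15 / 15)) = -639142 / 1215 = -526.04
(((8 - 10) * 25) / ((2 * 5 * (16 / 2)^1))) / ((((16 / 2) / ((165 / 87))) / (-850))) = 116875 / 928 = 125.94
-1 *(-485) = 485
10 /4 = 5 /2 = 2.50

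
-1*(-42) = 42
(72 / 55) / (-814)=-36 / 22385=-0.00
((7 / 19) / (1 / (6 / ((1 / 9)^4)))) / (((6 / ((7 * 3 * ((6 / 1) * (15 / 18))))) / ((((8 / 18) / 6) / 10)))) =35721 / 19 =1880.05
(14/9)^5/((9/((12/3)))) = 2151296/531441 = 4.05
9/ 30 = 3/ 10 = 0.30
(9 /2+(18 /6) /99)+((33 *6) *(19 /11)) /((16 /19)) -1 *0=108413 /264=410.66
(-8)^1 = -8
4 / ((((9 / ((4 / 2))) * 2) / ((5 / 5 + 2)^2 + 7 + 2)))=8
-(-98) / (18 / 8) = 392 / 9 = 43.56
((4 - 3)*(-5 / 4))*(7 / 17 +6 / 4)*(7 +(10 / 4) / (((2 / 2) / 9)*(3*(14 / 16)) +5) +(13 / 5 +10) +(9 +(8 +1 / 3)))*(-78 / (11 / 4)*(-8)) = -43791280 / 2159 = -20283.13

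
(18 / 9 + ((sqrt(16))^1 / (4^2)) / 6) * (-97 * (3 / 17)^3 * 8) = -42777 / 4913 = -8.71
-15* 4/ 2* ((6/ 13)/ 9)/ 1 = -20/ 13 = -1.54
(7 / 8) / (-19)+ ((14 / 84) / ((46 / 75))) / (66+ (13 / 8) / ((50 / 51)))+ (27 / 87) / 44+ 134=133.97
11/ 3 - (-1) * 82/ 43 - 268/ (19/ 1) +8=-1303/ 2451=-0.53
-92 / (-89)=92 / 89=1.03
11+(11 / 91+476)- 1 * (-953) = 131051 / 91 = 1440.12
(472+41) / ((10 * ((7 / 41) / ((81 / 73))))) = 333.40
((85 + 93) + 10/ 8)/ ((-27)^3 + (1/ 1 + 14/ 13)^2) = -40391/ 4434264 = -0.01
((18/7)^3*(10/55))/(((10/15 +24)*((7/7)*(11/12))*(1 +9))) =0.01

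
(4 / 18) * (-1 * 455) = -910 / 9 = -101.11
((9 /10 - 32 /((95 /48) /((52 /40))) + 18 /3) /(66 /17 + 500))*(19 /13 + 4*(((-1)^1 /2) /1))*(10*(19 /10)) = 1596147 /5567900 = 0.29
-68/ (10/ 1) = -34/ 5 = -6.80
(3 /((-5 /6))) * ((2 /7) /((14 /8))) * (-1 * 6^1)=864 /245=3.53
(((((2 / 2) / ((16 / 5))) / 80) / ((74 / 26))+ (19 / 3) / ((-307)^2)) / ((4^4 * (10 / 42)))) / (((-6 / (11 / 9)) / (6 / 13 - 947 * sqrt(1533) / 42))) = -296887283 / 133694724833280+ 40164608143 * sqrt(1533) / 370231545692160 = 0.00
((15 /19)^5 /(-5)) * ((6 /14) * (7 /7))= -455625 /17332693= -0.03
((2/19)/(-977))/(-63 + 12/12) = 1/575453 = 0.00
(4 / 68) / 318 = 1 / 5406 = 0.00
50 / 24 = 25 / 12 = 2.08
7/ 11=0.64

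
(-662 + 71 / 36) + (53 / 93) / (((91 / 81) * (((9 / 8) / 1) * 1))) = -66983989 / 101556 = -659.58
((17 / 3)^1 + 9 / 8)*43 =7009 / 24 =292.04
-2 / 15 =-0.13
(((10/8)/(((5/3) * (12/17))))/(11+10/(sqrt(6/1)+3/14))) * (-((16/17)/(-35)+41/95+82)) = -2313498189/239116976+6521095 * sqrt(6)/4269946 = -5.93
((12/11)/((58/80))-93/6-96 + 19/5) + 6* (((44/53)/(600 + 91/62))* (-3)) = -669695626509/6304789370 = -106.22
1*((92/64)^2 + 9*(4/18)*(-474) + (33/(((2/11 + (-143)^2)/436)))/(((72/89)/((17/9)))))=-1468175931217/1554792192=-944.29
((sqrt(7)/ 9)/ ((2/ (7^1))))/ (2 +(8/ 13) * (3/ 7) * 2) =637 * sqrt(7)/ 4140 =0.41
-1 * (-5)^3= 125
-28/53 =-0.53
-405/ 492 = -135/ 164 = -0.82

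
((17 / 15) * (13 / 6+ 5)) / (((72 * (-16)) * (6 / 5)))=-731 / 124416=-0.01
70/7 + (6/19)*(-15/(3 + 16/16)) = 335/38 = 8.82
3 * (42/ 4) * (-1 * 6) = -189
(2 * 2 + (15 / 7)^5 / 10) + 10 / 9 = 2913119 / 302526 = 9.63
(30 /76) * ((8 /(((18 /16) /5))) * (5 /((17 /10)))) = 40000 /969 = 41.28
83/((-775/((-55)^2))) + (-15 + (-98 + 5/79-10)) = -1094469/2449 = -446.90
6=6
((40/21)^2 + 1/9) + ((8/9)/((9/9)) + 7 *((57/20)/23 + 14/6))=4428199/202860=21.83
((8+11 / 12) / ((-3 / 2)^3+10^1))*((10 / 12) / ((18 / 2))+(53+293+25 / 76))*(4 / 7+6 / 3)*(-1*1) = -10865957 / 9063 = -1198.94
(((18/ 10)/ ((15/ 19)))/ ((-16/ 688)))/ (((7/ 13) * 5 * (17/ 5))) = -10.71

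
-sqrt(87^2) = -87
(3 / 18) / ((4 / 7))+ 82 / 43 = 2269 / 1032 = 2.20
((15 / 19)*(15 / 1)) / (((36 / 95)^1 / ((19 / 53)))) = 2375 / 212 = 11.20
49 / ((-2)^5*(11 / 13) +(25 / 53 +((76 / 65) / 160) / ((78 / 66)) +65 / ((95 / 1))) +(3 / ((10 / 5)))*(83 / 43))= -10245016600 / 4812958713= -2.13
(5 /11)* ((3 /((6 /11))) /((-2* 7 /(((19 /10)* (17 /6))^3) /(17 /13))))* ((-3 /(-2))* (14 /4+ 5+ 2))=-572870539 /998400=-573.79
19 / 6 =3.17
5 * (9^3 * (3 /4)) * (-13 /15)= -9477 /4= -2369.25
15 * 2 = 30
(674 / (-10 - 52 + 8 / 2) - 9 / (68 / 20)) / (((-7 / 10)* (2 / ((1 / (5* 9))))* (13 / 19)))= 0.33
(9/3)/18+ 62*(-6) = -2231/6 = -371.83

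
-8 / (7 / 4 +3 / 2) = -32 / 13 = -2.46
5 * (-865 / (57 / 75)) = -108125 / 19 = -5690.79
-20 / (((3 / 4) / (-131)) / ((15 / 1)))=52400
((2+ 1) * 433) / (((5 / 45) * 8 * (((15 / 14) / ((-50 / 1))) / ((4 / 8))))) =-136395 / 4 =-34098.75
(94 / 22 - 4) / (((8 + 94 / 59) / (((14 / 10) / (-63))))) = -59 / 93390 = -0.00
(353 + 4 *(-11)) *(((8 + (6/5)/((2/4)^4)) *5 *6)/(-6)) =-42024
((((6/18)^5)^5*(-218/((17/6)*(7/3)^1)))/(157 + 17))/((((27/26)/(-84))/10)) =226720/1253139853366197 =0.00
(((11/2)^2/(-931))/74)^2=14641/75942131776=0.00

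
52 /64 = 13 /16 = 0.81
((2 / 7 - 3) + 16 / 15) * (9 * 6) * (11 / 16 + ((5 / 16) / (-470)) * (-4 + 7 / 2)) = -3221433 / 52640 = -61.20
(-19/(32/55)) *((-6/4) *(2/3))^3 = 1045/32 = 32.66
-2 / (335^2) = -2 / 112225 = -0.00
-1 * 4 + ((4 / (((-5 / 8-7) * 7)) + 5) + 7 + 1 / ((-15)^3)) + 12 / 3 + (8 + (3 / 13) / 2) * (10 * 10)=15427274699 / 18734625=823.46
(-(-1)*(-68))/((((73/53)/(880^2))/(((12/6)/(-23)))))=3324523.65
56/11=5.09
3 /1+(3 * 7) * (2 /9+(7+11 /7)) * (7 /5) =3923 /15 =261.53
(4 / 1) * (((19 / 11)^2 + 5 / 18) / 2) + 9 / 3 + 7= 17993 / 1089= 16.52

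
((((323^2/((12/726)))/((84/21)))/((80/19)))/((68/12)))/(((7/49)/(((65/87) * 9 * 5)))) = 57776203485/3712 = 15564709.99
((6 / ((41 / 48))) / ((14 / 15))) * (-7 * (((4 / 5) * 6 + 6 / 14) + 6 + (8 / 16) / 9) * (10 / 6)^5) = -7645.07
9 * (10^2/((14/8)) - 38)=1206/7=172.29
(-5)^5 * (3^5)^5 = -2647776904509375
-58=-58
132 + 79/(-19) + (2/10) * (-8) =126.24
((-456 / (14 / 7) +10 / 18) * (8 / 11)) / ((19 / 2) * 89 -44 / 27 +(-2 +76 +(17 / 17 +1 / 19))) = -1866864 / 10370965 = -0.18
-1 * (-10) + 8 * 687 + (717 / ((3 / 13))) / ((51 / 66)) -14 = 161718 / 17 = 9512.82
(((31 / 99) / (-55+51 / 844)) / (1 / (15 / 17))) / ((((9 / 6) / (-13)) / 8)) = 27210560 / 78039027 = 0.35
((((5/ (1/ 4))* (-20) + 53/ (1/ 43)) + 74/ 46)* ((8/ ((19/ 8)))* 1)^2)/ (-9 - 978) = -59056128/ 2731687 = -21.62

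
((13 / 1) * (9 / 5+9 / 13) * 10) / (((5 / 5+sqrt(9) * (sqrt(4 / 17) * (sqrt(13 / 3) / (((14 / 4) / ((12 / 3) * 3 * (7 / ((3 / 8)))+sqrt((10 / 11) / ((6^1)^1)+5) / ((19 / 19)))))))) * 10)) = 0.16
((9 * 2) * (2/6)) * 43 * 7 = 1806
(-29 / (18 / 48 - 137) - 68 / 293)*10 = -63480 / 320249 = -0.20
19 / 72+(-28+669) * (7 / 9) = 35915 / 72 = 498.82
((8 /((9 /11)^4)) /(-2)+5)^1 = -3.93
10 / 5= 2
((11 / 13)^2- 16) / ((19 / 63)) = -50.68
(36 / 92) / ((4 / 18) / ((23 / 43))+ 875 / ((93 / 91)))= 2511 / 5496791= 0.00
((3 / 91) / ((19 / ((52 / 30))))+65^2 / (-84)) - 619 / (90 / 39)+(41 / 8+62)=-4012391 / 15960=-251.40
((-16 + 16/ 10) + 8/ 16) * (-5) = 139/ 2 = 69.50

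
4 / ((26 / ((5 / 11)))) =10 / 143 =0.07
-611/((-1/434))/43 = 265174/43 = 6166.84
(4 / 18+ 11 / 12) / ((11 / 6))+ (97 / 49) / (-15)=2637 / 5390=0.49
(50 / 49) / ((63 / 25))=1250 / 3087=0.40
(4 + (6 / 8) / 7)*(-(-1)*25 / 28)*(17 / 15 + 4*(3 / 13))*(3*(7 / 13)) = 230575 / 18928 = 12.18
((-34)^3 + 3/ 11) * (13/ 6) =-5620433/ 66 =-85158.08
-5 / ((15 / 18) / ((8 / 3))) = -16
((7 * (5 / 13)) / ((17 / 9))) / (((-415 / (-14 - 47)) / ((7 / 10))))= 0.15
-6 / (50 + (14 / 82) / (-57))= -14022 / 116843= -0.12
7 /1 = 7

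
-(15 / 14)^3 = -3375 / 2744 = -1.23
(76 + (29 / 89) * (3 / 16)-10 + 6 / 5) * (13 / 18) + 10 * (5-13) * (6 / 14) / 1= 1424601 / 99680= 14.29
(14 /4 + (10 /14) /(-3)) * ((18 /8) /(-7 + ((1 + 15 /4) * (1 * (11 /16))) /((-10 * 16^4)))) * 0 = 0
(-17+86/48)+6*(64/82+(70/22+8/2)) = 352489/10824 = 32.57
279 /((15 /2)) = 37.20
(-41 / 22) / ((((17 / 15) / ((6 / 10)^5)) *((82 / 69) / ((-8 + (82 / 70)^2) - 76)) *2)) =5091416919 / 1145375000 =4.45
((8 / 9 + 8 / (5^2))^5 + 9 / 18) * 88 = 156389478867116 / 576650390625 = 271.20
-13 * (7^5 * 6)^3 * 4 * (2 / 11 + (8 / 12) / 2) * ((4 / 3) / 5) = -402897059979802752 / 55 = -7325401090541868.22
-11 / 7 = -1.57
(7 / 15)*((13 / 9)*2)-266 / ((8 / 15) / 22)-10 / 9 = -10972.26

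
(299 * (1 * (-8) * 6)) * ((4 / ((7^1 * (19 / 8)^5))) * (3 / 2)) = -2821718016 / 17332693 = -162.80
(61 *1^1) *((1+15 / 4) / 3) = 1159 / 12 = 96.58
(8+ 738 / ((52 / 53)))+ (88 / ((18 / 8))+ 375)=274787 / 234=1174.30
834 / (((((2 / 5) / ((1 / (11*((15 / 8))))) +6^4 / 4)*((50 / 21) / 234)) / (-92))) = -22696.25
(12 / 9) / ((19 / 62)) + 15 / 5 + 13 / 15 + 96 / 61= 170222 / 17385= 9.79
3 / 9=1 / 3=0.33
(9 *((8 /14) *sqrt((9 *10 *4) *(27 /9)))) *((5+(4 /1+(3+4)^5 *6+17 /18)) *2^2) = 87136080 *sqrt(30) /7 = 68180566.56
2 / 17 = 0.12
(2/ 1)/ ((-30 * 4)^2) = 1/ 7200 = 0.00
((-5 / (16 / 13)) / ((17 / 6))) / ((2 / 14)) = -1365 / 136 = -10.04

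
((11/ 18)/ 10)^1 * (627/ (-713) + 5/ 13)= -25223/ 834210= -0.03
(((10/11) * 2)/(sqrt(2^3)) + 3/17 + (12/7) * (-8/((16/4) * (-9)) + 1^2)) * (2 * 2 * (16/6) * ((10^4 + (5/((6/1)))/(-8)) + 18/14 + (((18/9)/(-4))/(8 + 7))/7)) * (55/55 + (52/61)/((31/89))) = 24340464014 * sqrt(2)/145607 + 19740116315354/23628045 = 1071860.49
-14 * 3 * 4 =-168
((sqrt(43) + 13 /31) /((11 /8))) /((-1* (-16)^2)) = -0.02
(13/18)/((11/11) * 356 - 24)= 13/5976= 0.00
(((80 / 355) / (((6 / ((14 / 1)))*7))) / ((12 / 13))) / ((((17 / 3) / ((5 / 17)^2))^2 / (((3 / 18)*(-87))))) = -471250 / 1713767399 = -0.00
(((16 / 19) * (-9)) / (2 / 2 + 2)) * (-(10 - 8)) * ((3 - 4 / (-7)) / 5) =480 / 133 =3.61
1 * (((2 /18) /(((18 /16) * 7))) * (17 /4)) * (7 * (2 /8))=17 /162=0.10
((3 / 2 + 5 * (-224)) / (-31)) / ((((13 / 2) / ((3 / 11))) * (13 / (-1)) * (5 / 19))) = -127509 / 288145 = -0.44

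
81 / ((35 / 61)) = 4941 / 35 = 141.17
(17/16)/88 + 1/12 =403/4224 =0.10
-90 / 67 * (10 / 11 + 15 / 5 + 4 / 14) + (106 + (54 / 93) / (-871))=208665566 / 2079077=100.36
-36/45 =-4/5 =-0.80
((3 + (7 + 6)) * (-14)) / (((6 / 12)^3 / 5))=-8960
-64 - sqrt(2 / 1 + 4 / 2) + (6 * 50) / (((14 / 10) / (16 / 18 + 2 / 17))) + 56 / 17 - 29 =6323 / 51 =123.98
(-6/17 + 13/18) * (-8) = -452/153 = -2.95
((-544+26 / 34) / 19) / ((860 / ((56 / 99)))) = -25858 / 1375011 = -0.02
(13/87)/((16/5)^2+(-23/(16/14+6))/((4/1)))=2600/164169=0.02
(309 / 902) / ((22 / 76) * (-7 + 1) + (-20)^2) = 0.00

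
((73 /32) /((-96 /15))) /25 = -73 /5120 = -0.01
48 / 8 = 6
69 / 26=2.65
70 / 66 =35 / 33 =1.06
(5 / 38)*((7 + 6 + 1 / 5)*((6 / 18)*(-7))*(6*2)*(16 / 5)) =-155.62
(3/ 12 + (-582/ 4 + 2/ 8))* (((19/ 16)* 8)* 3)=-8265/ 2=-4132.50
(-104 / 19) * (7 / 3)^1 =-728 / 57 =-12.77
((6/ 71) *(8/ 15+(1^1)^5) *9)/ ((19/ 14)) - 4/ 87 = 477272/ 586815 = 0.81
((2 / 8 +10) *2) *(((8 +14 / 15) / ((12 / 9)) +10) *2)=6847 / 10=684.70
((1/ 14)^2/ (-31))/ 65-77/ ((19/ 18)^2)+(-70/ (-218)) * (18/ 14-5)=-1092507553629/ 15540494060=-70.30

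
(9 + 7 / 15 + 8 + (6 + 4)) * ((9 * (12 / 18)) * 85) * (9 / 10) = 12607.20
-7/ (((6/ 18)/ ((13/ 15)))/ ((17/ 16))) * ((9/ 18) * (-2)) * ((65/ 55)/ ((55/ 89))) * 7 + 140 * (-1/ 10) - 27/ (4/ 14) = 7277753/ 48400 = 150.37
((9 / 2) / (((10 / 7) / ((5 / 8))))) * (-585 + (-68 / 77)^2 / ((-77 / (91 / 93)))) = -1151.74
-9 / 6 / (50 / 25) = -3 / 4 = -0.75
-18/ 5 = -3.60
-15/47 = -0.32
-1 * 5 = -5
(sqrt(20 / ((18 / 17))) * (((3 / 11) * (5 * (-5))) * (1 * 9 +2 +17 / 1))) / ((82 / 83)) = -29050 * sqrt(170) / 451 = -839.84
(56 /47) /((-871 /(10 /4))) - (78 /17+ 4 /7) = -25151978 /4871503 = -5.16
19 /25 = 0.76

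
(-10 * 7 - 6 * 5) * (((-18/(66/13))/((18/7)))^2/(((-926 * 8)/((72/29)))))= 0.06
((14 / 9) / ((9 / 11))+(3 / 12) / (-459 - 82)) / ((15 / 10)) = 333175 / 262926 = 1.27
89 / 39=2.28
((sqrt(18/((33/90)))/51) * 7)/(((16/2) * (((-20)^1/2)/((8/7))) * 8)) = -sqrt(165)/7480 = -0.00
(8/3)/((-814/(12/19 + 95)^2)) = -13205956/440781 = -29.96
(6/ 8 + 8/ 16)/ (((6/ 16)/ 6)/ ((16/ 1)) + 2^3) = 320/ 2049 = 0.16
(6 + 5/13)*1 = 6.38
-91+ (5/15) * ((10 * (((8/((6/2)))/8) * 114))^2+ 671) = 48266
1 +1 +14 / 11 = 36 / 11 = 3.27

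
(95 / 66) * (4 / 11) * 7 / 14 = 95 / 363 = 0.26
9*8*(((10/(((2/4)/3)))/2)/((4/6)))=3240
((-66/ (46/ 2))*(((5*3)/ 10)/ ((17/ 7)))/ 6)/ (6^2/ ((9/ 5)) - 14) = -0.05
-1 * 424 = -424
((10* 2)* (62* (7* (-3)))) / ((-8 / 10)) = 32550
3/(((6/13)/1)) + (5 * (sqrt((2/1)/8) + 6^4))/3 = 6502/3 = 2167.33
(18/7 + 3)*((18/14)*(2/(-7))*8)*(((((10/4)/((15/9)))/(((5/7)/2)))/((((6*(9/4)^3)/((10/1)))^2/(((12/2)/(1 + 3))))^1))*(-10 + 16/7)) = 4259840/250047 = 17.04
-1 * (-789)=789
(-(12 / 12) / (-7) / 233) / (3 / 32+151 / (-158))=-2528 / 3553949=-0.00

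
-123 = -123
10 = 10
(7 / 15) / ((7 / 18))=6 / 5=1.20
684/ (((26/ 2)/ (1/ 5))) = 684/ 65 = 10.52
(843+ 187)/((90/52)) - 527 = 613/9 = 68.11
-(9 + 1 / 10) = -91 / 10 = -9.10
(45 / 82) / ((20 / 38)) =171 / 164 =1.04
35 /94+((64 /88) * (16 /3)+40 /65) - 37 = -1295815 /40326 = -32.13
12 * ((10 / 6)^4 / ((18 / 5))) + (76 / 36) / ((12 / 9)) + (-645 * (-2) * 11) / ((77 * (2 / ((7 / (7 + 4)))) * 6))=396419 / 10692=37.08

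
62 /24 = 31 /12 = 2.58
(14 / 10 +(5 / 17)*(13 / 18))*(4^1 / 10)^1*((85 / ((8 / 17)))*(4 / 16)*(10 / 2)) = 41939 / 288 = 145.62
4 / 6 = 2 / 3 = 0.67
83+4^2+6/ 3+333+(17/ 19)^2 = 156963/ 361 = 434.80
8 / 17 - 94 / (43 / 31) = -49194 / 731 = -67.30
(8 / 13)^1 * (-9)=-72 / 13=-5.54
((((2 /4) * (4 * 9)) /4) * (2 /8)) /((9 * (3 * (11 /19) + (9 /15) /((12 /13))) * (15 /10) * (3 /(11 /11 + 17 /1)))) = 190 /907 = 0.21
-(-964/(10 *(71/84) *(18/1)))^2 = -40.15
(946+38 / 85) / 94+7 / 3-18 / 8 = 10.15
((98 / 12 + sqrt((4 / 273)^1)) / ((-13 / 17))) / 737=-833 / 57486-34 * sqrt(273) / 2615613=-0.01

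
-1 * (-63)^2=-3969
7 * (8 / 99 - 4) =-2716 / 99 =-27.43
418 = 418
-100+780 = 680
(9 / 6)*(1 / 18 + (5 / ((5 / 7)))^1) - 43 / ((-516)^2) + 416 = 2641403 / 6192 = 426.58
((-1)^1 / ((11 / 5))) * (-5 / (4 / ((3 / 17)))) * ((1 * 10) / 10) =75 / 748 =0.10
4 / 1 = 4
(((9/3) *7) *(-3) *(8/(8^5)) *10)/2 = -0.08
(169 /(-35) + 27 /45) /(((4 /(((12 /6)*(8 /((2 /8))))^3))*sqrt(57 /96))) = -38797312*sqrt(38) /665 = -359643.15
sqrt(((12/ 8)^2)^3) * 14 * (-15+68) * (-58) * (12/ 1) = -1742958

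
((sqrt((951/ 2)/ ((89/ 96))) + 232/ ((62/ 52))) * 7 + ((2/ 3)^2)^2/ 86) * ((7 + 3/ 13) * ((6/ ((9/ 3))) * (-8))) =-221187925760/ 1403649- 126336 * sqrt(28213)/ 1157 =-175921.46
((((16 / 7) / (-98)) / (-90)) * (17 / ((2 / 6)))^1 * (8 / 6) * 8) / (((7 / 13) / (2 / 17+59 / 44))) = 453856 / 1188495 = 0.38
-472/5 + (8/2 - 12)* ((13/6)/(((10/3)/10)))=-732/5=-146.40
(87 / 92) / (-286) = -87 / 26312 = -0.00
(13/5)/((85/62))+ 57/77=86287/32725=2.64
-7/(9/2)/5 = -14/45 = -0.31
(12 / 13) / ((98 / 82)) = 492 / 637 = 0.77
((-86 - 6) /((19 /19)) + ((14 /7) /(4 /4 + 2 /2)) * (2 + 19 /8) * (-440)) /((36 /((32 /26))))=-8068 /117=-68.96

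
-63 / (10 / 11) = -693 / 10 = -69.30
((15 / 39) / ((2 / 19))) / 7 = 95 / 182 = 0.52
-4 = -4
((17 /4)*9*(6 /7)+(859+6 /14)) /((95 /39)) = 487149 /1330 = 366.28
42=42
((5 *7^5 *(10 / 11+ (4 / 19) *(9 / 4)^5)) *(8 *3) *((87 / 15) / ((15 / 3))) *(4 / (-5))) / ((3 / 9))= -3062650852233 / 41800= -73269159.14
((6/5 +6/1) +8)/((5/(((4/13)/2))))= 152/325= 0.47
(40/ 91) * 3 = 120/ 91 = 1.32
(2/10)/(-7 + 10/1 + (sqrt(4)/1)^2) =1/35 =0.03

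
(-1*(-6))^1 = 6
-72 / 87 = -24 / 29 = -0.83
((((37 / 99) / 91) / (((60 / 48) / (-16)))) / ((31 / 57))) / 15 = -44992 / 6981975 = -0.01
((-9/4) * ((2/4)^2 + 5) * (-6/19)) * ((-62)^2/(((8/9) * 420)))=233523/6080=38.41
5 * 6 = 30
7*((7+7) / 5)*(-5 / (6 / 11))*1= -539 / 3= -179.67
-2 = -2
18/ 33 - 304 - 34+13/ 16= -59249/ 176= -336.64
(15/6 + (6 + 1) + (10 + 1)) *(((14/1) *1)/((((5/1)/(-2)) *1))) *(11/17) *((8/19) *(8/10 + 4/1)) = -1212288/8075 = -150.13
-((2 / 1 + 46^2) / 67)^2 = -4485924 / 4489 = -999.31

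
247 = 247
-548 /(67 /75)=-613.43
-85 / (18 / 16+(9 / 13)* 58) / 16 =-1105 / 8586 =-0.13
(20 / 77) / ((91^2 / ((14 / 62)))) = 20 / 2823821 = 0.00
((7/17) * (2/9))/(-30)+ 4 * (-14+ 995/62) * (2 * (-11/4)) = -3206332/71145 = -45.07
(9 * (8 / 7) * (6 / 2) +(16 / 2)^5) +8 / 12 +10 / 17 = 11709640 / 357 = 32800.11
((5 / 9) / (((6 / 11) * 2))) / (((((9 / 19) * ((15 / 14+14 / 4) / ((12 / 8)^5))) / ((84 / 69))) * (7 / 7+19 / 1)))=10241 / 94208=0.11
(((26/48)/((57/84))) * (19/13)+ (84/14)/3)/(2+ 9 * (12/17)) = 323/852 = 0.38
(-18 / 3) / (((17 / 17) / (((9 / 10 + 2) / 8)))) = -87 / 40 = -2.18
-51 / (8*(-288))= 17 / 768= 0.02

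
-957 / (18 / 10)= -1595 / 3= -531.67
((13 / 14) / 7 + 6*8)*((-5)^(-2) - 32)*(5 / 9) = -3768883 / 4410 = -854.62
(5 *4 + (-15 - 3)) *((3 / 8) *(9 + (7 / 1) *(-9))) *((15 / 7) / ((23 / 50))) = -188.66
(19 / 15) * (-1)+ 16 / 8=11 / 15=0.73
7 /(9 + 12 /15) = 5 /7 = 0.71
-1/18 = -0.06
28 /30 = 14 /15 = 0.93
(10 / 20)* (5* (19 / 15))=19 / 6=3.17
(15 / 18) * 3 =5 / 2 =2.50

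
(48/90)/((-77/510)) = -272/77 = -3.53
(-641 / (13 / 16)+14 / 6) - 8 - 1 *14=-31535 / 39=-808.59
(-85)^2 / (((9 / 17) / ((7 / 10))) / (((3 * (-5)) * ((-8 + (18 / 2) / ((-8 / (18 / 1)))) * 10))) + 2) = 3612.18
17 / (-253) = -17 / 253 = -0.07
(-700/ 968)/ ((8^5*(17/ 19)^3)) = -1200325/ 38959382528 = -0.00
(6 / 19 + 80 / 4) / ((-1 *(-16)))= 193 / 152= 1.27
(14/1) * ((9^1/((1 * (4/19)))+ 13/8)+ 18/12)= 2569/4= 642.25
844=844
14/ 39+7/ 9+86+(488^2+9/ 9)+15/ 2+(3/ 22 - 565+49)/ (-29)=8892481879/ 37323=238257.43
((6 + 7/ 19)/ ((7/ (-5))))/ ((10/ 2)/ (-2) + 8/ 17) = 20570/ 9177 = 2.24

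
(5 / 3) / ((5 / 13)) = 13 / 3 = 4.33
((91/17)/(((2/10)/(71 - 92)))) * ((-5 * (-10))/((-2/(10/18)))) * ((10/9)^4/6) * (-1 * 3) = -1990625000/334611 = -5949.07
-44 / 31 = -1.42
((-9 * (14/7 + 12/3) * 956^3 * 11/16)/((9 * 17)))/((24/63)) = -9460779867/17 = -556516462.76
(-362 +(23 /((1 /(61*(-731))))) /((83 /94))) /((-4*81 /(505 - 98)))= 9812341429 /6723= 1459518.28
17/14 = 1.21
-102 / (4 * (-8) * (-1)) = -51 / 16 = -3.19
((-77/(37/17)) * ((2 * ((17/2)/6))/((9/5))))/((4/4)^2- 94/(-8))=-4.37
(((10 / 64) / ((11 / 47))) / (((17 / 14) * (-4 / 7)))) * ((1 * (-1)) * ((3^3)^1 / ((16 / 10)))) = 1554525 / 95744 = 16.24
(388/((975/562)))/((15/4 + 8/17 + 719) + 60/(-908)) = 3365912416/10883547675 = 0.31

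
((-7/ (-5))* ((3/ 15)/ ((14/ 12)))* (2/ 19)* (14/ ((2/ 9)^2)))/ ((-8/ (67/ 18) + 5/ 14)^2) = 2993229288/ 1342236475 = 2.23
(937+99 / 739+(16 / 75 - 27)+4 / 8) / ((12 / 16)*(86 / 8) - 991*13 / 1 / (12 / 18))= -807739384 / 17129816775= -0.05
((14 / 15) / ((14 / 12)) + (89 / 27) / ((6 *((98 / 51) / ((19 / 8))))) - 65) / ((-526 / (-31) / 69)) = -9587084273 / 37114560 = -258.31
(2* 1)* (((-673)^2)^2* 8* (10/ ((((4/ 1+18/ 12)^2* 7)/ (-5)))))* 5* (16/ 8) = -6564629729312000/ 847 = -7750448322682.41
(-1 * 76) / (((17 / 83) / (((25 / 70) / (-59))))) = 15770 / 7021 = 2.25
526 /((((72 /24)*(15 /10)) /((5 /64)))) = 1315 /144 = 9.13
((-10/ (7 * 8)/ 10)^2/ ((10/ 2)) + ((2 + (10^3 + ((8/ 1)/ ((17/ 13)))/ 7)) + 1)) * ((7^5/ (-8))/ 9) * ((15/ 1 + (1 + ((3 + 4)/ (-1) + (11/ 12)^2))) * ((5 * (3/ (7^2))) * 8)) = -2654251564783/ 470016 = -5647151.51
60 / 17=3.53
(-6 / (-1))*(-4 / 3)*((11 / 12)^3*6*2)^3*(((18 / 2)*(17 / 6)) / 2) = -40085110747 / 497664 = -80546.53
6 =6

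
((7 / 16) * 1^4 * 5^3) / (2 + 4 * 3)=125 / 32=3.91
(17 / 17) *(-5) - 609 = -614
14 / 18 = 7 / 9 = 0.78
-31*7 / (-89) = 217 / 89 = 2.44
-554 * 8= -4432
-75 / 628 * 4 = -0.48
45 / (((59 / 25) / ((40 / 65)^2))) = 72000 / 9971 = 7.22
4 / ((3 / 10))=40 / 3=13.33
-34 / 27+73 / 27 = 13 / 9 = 1.44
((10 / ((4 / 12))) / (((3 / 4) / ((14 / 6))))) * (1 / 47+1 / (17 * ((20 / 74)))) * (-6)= -106904 / 799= -133.80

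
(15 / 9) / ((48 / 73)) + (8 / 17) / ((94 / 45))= 317555 / 115056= 2.76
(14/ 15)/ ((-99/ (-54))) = 28/ 55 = 0.51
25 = 25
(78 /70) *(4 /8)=0.56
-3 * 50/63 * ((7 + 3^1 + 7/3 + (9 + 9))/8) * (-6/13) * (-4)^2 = 66.67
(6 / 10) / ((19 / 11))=33 / 95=0.35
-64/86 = -32/43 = -0.74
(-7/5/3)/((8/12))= -7/10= -0.70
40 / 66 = 20 / 33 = 0.61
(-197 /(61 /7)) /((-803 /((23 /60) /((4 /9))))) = 95151 /3918640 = 0.02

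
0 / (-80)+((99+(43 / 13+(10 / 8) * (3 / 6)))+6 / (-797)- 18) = 7039277 / 82888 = 84.93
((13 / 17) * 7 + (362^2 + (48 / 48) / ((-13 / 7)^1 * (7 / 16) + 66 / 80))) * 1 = 2229199 / 17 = 131129.35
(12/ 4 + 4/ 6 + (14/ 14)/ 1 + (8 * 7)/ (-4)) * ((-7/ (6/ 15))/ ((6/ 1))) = 245/ 9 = 27.22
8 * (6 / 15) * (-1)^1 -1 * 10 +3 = -51 / 5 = -10.20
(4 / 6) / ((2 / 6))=2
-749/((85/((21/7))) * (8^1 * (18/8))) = -749/510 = -1.47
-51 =-51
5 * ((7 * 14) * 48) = 23520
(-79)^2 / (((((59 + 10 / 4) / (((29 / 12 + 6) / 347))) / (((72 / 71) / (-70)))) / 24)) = -30256368 / 35354095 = -0.86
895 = 895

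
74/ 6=12.33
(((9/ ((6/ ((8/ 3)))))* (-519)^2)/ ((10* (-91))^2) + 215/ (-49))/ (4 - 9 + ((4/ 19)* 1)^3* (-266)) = 230684054/ 559174525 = 0.41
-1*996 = -996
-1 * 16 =-16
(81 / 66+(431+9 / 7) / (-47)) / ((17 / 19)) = -1096091 / 123046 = -8.91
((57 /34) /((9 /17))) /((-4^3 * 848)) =-19 /325632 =-0.00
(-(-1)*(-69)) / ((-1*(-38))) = -69 / 38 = -1.82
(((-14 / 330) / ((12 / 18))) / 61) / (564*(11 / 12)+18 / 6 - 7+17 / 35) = -49 / 24118424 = -0.00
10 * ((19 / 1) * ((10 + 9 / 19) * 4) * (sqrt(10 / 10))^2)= 7960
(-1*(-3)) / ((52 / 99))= 297 / 52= 5.71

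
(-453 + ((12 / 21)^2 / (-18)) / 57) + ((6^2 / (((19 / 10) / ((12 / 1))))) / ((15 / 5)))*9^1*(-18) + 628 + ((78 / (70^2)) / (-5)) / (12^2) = -173845984889 / 14364000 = -12102.90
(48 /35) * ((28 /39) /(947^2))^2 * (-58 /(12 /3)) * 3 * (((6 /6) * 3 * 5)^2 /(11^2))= -1169280 /16446443255353969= -0.00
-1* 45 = -45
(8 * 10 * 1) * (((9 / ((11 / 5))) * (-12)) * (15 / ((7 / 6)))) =-3888000 / 77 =-50493.51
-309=-309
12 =12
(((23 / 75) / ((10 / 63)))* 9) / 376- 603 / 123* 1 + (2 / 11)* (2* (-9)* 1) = -344617503 / 42394000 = -8.13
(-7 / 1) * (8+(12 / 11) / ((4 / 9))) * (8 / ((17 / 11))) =-6440 / 17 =-378.82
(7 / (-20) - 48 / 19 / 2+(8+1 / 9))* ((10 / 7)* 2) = 22223 / 1197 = 18.57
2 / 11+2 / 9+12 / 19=1948 / 1881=1.04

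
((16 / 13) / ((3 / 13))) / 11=16 / 33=0.48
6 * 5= 30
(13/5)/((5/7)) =91/25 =3.64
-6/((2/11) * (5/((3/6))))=-33/10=-3.30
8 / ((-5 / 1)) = -8 / 5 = -1.60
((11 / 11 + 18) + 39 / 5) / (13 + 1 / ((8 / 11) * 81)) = 86832 / 42175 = 2.06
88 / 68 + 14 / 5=348 / 85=4.09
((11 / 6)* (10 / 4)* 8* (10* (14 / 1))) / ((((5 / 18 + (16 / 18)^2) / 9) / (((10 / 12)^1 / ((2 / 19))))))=59251500 / 173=342494.22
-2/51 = -0.04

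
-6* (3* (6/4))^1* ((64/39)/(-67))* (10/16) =360/871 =0.41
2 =2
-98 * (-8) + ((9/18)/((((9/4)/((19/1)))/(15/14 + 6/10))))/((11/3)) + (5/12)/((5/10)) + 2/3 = 606317/770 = 787.42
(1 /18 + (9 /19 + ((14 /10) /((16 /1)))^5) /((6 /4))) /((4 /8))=104039357999 /140083200000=0.74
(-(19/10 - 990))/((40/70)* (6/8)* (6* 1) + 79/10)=69167/733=94.36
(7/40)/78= 7/3120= 0.00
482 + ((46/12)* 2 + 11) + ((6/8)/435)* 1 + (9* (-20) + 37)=622343/1740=357.67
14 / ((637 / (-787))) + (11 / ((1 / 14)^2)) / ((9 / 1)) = 182030 / 819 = 222.26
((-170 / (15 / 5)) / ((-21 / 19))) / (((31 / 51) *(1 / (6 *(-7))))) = -109820 / 31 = -3542.58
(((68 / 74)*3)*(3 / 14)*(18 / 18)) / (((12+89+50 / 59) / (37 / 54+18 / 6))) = 199597 / 9337986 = 0.02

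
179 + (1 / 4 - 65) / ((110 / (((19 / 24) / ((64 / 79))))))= 120586601 / 675840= 178.42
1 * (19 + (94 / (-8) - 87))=-319 / 4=-79.75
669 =669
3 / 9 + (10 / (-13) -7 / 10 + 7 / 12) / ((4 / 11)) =-2187 / 1040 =-2.10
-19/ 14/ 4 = -19/ 56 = -0.34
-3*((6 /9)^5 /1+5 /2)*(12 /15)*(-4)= 25.26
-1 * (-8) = 8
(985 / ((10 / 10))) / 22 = 985 / 22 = 44.77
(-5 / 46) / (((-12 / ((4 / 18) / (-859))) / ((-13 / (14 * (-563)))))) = -0.00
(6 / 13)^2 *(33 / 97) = 1188 / 16393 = 0.07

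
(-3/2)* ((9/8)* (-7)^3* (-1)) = -9261/16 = -578.81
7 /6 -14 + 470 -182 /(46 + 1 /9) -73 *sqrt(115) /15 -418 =87697 /2490 -73 *sqrt(115) /15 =-16.97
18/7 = 2.57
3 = 3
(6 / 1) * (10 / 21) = 2.86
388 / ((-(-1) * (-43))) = -388 / 43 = -9.02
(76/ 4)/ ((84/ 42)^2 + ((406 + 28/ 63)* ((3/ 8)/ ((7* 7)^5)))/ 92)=5925200823024/ 1247410701413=4.75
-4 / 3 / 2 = -0.67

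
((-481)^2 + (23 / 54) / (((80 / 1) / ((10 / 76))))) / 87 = 7596044375 / 2856384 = 2659.32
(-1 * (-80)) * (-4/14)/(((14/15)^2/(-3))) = 27000/343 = 78.72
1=1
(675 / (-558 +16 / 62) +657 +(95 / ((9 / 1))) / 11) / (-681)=-224832889 / 233134902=-0.96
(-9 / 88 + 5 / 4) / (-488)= -101 / 42944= -0.00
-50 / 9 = -5.56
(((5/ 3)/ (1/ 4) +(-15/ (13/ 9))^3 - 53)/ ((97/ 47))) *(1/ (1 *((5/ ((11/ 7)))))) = -177.59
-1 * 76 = -76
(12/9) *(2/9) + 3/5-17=-2174/135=-16.10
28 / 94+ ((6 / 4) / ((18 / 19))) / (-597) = 99403 / 336708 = 0.30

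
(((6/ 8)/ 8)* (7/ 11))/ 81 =0.00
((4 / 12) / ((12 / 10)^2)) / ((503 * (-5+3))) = -25 / 108648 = -0.00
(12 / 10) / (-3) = -2 / 5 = -0.40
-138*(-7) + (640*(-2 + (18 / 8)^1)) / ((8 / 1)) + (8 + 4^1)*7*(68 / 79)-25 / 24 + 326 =2622665 / 1896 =1383.26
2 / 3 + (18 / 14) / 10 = 167 / 210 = 0.80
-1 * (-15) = 15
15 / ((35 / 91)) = 39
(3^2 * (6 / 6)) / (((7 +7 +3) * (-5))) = -9 / 85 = -0.11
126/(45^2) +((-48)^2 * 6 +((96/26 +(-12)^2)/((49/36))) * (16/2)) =2105749718/143325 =14692.13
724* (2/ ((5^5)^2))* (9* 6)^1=78192/ 9765625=0.01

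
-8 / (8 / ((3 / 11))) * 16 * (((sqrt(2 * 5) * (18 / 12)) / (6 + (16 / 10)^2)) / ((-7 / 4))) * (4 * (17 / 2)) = 122400 * sqrt(10) / 8239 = 46.98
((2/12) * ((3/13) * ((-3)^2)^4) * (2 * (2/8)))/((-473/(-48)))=78732/6149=12.80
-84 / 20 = -21 / 5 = -4.20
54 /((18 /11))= 33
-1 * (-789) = 789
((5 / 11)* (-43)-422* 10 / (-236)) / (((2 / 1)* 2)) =-0.42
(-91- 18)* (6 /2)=-327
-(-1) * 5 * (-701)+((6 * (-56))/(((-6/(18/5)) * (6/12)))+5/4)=-62011/20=-3100.55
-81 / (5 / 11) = -891 / 5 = -178.20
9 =9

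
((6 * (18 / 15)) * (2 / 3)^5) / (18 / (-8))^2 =2048 / 10935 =0.19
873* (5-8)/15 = -873/5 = -174.60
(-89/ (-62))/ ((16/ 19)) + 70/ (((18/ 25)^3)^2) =33223905607/ 65898684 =504.17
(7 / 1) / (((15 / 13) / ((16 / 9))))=1456 / 135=10.79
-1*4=-4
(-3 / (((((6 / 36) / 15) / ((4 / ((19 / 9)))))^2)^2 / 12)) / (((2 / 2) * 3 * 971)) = -10450273.41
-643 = -643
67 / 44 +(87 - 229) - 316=-20085 / 44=-456.48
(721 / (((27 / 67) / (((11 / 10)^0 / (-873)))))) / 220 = -48307 / 5185620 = -0.01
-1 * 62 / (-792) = 31 / 396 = 0.08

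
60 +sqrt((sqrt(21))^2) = sqrt(21) +60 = 64.58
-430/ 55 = -86/ 11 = -7.82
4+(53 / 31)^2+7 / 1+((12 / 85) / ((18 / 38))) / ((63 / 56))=31291388 / 2205495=14.19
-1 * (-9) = 9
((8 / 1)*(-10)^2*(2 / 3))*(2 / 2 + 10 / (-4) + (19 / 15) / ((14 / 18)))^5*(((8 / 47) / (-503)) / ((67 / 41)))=-0.00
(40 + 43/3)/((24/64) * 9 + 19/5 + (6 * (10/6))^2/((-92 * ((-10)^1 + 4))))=149960/20303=7.39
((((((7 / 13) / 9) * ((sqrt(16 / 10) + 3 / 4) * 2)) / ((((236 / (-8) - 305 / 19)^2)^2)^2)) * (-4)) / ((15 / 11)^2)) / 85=-58921279060897792 * sqrt(10) / 901849051613855760372685938088125 - 7365159882612224 / 60123270107590384024845729205875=-0.00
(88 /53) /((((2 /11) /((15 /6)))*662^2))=605 /11613466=0.00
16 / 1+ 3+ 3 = 22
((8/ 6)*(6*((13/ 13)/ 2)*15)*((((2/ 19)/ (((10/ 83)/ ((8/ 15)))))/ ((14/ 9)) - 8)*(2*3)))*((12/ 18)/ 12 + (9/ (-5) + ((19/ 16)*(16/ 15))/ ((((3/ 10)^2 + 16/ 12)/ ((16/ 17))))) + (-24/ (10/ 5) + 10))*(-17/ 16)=-12156030283/ 1419775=-8561.94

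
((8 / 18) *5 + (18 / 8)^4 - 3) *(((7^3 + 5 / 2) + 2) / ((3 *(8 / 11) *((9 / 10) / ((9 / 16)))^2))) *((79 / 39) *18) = 864516285875 / 15335424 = 56373.81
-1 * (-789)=789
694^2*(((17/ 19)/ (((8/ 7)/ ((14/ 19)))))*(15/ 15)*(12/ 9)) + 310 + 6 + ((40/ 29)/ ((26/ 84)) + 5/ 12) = 605537842373/ 1633164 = 370775.89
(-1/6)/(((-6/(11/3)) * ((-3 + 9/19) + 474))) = 209/967464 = 0.00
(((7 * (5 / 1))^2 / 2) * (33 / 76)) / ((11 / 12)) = 11025 / 38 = 290.13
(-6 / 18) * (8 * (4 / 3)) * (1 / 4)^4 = -1 / 72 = -0.01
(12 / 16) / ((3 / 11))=11 / 4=2.75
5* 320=1600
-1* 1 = -1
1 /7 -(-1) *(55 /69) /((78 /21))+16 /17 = 277241 /213486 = 1.30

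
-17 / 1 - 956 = -973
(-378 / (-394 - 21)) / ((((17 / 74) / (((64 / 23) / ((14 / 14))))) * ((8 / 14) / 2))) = 6265728 / 162265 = 38.61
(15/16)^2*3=675/256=2.64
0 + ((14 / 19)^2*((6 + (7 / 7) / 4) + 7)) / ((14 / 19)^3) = 1007 / 56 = 17.98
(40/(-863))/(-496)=5/53506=0.00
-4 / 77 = -0.05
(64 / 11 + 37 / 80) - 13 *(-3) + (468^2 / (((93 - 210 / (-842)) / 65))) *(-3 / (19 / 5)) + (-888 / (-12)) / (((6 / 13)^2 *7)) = -92228633504347 / 765792720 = -120435.51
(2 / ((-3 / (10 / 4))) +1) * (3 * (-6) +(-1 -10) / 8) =155 / 12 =12.92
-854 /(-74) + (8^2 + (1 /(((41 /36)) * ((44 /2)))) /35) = 44119741 /584045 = 75.54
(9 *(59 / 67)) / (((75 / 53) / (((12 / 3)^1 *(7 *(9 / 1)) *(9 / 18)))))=1182006 / 1675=705.68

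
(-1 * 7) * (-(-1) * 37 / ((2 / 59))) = -15281 / 2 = -7640.50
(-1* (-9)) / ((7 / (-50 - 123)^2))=269361 / 7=38480.14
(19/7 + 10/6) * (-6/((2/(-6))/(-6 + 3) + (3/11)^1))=-9108/133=-68.48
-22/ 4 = -11/ 2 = -5.50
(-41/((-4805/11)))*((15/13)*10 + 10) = 25256/12493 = 2.02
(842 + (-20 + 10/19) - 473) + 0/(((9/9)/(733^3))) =6641/19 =349.53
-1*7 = -7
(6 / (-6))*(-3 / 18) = 1 / 6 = 0.17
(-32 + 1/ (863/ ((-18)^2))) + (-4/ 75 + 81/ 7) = -9109739/ 453075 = -20.11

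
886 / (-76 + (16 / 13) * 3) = -12.25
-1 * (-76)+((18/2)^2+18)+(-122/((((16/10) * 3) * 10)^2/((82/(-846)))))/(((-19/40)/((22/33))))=303786095/1735992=174.99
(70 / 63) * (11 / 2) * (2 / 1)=110 / 9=12.22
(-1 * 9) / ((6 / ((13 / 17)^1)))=-39 / 34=-1.15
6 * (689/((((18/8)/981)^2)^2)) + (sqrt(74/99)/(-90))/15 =149388246418944 - sqrt(814)/44550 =149388246418944.00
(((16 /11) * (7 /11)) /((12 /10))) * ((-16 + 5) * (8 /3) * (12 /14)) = -640 /33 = -19.39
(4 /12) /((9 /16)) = 16 /27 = 0.59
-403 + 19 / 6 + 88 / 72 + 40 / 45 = -7159 / 18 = -397.72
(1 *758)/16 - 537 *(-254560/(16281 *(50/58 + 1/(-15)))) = 26547029903/2503656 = 10603.31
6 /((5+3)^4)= 3 /2048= 0.00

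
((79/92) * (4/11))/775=79/196075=0.00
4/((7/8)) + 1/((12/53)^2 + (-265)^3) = 1672781947729/365921055367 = 4.57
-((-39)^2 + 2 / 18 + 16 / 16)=-1522.11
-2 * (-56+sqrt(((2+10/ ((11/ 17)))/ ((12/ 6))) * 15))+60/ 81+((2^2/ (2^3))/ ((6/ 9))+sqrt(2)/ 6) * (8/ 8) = -24 * sqrt(110)/ 11+sqrt(2)/ 6+12257/ 108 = 90.84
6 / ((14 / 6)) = 18 / 7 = 2.57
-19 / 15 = -1.27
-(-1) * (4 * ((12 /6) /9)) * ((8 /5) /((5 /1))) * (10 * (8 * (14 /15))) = 14336 /675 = 21.24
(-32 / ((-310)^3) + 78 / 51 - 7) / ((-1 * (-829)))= -346320307 / 52480570375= -0.01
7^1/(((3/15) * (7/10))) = 50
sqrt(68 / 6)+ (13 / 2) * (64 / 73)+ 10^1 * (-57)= -41194 / 73+ sqrt(102) / 3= -560.93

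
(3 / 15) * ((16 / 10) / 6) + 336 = 25204 / 75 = 336.05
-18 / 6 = -3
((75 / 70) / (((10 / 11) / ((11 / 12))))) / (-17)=-121 / 1904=-0.06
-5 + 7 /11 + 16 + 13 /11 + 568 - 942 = -3973 /11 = -361.18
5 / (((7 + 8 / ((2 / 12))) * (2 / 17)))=17 / 22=0.77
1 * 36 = 36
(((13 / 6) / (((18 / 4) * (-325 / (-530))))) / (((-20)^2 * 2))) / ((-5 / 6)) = -53 / 45000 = -0.00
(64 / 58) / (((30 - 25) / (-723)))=-23136 / 145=-159.56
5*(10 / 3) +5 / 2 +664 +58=4447 / 6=741.17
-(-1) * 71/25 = 71/25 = 2.84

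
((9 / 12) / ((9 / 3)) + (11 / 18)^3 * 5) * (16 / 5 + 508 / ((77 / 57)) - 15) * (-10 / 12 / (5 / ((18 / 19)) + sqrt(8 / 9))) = -67.88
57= 57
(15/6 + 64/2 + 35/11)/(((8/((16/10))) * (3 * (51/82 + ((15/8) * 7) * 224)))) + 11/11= 39820604/39786615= 1.00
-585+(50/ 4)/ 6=-6995/ 12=-582.92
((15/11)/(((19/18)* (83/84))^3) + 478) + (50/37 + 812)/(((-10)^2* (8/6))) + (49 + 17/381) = 64993142170508685523/121631051309242200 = 534.35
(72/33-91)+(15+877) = 8835/11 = 803.18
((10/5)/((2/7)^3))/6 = 343/24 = 14.29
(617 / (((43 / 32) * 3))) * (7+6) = 256672 / 129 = 1989.71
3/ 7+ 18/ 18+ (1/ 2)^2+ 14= 439/ 28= 15.68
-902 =-902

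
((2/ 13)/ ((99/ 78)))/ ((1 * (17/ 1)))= 4/ 561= 0.01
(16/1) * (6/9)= 32/3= 10.67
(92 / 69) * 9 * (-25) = -300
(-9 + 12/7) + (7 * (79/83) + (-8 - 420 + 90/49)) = -1735740/4067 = -426.79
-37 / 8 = -4.62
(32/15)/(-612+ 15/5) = -32/9135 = -0.00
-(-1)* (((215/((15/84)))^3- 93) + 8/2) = 1745337575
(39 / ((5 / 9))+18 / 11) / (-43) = -3951 / 2365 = -1.67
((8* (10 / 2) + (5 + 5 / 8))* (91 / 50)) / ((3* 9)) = 6643 / 2160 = 3.08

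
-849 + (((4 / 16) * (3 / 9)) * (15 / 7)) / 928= -22060411 / 25984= -849.00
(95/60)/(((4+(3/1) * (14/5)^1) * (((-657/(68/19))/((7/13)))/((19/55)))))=-2261/17474886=-0.00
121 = 121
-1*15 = -15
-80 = -80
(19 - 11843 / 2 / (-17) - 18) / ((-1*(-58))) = 11877 / 1972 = 6.02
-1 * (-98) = 98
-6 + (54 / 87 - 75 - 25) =-3056 / 29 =-105.38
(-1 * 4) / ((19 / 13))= -2.74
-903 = -903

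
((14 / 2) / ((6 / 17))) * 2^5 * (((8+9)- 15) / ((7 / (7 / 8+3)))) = 702.67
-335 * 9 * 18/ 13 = -54270/ 13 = -4174.62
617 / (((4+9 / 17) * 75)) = 10489 / 5775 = 1.82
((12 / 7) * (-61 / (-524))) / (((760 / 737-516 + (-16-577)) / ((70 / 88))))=-20435 / 142628084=-0.00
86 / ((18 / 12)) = 172 / 3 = 57.33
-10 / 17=-0.59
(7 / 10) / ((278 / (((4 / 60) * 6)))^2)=7 / 4830250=0.00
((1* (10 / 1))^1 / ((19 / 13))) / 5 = 26 / 19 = 1.37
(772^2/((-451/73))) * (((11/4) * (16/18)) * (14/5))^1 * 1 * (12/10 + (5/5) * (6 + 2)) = -56036799616/9225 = -6074449.82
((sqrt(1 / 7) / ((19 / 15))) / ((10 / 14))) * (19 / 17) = 3 * sqrt(7) / 17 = 0.47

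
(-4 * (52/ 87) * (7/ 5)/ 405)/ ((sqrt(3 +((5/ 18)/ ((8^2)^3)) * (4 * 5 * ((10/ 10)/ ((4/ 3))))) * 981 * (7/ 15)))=-106496 * sqrt(28311702)/ 54367173688365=-0.00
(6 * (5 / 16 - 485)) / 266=-23265 / 2128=-10.93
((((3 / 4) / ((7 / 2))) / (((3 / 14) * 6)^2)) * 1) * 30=35 / 9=3.89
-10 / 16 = -5 / 8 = -0.62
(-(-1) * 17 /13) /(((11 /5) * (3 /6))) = 1.19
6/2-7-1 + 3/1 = -2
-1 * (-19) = 19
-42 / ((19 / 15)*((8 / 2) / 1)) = -315 / 38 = -8.29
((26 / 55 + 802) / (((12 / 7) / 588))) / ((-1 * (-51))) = 5046216 / 935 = 5397.02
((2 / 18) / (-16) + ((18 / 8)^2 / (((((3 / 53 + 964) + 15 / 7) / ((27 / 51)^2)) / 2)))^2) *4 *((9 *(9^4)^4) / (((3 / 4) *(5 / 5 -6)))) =26482327731586174936987937022597 / 214638231872072000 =123381223841659.71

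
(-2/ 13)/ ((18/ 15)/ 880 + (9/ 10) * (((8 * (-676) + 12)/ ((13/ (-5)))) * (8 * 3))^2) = -57200/ 830178657792507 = -0.00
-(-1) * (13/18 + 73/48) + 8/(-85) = 26303/12240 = 2.15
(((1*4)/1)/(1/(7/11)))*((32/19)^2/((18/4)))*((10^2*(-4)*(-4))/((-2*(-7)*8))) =819200/35739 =22.92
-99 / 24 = -33 / 8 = -4.12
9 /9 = 1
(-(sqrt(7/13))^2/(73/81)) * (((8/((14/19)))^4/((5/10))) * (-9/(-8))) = -6080256576/325507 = -18679.34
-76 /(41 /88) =-6688 /41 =-163.12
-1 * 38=-38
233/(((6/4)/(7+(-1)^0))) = 1242.67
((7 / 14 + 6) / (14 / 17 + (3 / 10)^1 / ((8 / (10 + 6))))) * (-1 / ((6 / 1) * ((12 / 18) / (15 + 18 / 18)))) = -2210 / 121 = -18.26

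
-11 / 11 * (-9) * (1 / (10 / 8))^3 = 576 / 125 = 4.61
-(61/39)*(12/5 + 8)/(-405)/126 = 122/382725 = 0.00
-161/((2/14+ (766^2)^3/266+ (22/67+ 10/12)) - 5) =-8608026/40603986547394014835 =-0.00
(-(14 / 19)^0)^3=-1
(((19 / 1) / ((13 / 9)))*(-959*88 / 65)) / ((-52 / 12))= 43293096 / 10985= 3941.11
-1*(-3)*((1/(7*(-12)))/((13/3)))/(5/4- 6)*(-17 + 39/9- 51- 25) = -0.15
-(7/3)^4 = -2401/81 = -29.64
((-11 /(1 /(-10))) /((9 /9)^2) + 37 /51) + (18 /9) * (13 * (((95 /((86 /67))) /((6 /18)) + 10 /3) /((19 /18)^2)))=4251072961 /791673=5369.73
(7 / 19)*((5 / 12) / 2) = 35 / 456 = 0.08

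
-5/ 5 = -1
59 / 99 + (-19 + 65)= 4613 / 99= 46.60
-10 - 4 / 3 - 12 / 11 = -410 / 33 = -12.42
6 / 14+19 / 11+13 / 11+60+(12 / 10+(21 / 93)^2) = 23896832 / 369985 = 64.59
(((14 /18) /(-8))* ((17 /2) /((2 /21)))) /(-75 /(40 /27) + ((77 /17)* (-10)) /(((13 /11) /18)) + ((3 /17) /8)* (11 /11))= 0.01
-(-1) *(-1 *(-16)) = 16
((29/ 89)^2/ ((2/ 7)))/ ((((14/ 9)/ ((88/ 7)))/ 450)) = 74933100/ 55447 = 1351.44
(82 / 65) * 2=164 / 65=2.52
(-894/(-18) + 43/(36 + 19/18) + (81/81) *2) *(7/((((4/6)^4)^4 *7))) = 1516779912249/43712512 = 34698.99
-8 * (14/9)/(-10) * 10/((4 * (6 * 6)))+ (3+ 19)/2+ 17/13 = 13051/1053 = 12.39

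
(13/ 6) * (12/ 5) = 26/ 5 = 5.20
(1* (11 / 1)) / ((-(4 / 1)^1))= -11 / 4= -2.75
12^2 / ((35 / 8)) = 32.91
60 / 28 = 15 / 7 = 2.14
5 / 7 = 0.71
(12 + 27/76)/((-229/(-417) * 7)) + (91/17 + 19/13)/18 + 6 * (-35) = -16671927343/80771964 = -206.41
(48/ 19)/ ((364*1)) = 12/ 1729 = 0.01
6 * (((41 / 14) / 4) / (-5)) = -123 / 140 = -0.88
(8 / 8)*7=7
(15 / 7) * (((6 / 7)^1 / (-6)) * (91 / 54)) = -65 / 126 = -0.52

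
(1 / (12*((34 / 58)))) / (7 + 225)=1 / 1632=0.00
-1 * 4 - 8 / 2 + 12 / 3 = -4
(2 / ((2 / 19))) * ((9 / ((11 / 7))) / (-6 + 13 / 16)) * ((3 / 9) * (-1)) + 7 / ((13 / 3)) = 102165 / 11869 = 8.61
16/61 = 0.26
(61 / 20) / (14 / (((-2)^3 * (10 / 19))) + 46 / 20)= -122 / 41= -2.98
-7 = -7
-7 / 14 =-1 / 2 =-0.50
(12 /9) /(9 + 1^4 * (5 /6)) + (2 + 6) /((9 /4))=1960 /531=3.69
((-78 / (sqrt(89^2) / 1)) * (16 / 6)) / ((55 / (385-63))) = -66976 / 4895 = -13.68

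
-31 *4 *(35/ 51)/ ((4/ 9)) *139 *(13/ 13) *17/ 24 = -18851.88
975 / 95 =195 / 19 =10.26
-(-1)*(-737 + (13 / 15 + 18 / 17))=-187444 / 255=-735.07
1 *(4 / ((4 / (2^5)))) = 32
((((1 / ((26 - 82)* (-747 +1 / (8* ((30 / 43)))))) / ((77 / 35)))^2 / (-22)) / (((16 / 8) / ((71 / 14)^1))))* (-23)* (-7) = -9185625 / 4190438427120022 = -0.00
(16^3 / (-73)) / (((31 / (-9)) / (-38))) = -1400832 / 2263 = -619.02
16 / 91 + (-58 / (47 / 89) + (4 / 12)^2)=-4216633 / 38493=-109.54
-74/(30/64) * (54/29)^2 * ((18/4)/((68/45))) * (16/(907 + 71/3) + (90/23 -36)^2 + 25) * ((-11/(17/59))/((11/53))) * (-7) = -2213393929.07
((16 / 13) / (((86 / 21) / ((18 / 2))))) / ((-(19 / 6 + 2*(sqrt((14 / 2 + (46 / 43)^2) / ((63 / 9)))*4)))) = -0.23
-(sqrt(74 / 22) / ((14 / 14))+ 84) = -84 - sqrt(407) / 11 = -85.83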